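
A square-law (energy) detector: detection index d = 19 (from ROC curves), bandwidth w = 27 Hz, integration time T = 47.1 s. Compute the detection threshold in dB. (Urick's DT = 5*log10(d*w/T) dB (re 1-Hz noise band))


DT = 5*log10(d*w/T) = 5*log10(19 * 27 / 47.1) = 5*log10(10.89) = 5.19

5.19 dB


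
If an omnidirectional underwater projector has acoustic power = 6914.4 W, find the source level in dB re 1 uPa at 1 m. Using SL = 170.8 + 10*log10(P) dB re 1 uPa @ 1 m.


209.2 dB


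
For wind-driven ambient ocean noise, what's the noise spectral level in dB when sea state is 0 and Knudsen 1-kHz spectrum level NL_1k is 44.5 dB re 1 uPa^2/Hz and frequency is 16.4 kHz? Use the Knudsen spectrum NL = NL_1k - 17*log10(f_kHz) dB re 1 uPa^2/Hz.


NL = NL_1k - 17*log10(f_kHz) = 44.5 - 17*log10(16.4) = 44.5 - (20.65) = 23.85

23.85 dB


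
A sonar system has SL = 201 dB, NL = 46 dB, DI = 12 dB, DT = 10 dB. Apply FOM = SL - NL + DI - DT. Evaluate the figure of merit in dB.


FOM = SL - NL + DI - DT = 201 - 46 + 12 - 10 = 157

157 dB


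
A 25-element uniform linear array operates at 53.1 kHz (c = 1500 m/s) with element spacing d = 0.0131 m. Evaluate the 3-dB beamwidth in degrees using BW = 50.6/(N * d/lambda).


Step 1: lambda = 1500/53100 = 0.02825 m
Step 2: d/lambda = 0.0131/0.02825 = 0.4637
Step 3: BW = 50.6/(N * d/lambda) = 50.6/(25 * 0.4637) = 4.36

4.36 deg


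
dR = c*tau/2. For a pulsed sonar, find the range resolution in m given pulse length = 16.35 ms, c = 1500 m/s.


dR = c*tau/2 = 1500 * 16.35e-3 / 2 = 12.2625

12.2625 m


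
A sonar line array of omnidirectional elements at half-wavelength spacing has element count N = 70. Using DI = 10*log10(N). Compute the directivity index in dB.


DI = 10*log10(70) = 18.45

18.45 dB


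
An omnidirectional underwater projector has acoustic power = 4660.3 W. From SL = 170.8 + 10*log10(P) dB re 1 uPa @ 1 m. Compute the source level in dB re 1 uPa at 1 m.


207.48 dB


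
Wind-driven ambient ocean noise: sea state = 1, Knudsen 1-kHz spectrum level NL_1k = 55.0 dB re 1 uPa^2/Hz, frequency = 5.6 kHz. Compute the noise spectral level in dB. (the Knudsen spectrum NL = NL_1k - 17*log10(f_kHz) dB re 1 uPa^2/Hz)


NL = NL_1k - 17*log10(f_kHz) = 55.0 - 17*log10(5.6) = 55.0 - (12.72) = 42.28

42.28 dB


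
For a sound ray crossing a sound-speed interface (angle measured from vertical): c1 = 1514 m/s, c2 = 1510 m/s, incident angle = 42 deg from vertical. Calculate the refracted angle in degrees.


sin(theta2) = (c2/c1)*sin(theta1) = (1510/1514)*sin(42 deg) = 0.66736
theta2 = arcsin(0.66736) = 41.86

41.86 deg


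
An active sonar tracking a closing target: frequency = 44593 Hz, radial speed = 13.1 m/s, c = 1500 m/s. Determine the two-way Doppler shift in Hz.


fd = 2*f*v/c = 2 * 44593 * 13.1 / 1500 = 778.89

778.89 Hz


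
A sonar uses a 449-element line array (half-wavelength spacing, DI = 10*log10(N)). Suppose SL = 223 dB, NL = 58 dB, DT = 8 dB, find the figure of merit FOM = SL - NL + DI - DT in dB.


183.52 dB


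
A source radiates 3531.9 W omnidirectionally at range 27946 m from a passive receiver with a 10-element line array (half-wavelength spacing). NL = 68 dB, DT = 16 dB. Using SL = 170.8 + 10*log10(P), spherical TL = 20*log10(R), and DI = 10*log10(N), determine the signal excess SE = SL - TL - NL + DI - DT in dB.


Step 1: SL = 170.8 + 10*log10(3531.9) = 206.28 dB
Step 2: TL = 20*log10(27946) = 88.93 dB
Step 3: DI = 10*log10(10) = 10.0 dB
Step 4: SE = SL - TL - NL + DI - DT = 206.28 - 88.93 - 68 + 10.0 - 16 = 43.35

43.35 dB


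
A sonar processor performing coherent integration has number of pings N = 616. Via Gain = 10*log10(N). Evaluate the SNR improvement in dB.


Gain = 10*log10(616) = 27.9

27.9 dB


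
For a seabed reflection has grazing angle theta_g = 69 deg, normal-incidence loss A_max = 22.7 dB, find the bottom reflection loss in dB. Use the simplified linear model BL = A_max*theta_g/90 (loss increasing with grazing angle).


17.4 dB


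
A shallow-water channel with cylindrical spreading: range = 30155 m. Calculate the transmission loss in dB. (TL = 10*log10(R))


TL = 10*log10(30155) = 44.79

44.79 dB


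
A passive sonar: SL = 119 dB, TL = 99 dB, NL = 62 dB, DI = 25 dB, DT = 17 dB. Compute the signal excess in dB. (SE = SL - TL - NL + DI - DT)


SE = SL - TL - NL + DI - DT = 119 - 99 - 62 + 25 - 17 = -34

-34 dB


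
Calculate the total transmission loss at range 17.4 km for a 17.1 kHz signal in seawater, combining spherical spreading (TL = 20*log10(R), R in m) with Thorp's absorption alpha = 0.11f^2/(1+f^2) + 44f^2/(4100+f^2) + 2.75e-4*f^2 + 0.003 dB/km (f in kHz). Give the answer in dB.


Step 1 (Thorp): alpha = 0.11*292.41/(1+292.41) + 44*292.41/(4100+292.41) + 2.75e-4*292.41 + 0.003 = 3.1222 dB/km
Step 2: TL_spread = 20*log10(17400) = 84.81 dB
Step 3: TL_abs = alpha*R = 3.1222 * 17.4 = 54.33 dB
Step 4: TL_total = 84.81 + 54.33 = 139.14

139.14 dB


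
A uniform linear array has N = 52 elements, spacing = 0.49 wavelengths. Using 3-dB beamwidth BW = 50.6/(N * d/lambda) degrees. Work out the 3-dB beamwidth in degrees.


1.99 deg


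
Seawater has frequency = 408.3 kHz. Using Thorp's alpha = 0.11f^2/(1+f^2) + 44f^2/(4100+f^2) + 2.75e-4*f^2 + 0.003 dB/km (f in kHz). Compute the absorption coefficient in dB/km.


88.902 dB/km


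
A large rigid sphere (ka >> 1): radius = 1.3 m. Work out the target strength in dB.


-3.74 dB


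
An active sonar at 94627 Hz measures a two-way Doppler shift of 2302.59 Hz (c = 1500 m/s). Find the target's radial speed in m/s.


From fd = 2*f*v/c, v = c*fd/(2*f) = 1500 * 2302.59 / (2*94627) = 18.25

18.25 m/s


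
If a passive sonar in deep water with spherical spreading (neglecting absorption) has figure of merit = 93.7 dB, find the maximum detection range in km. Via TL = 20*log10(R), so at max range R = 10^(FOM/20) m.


At max range FOM = TL, so 20*log10(R) = 93.7
R = 10^(93.7/20) = 48417.24 m = 48.42 km

48.42 km


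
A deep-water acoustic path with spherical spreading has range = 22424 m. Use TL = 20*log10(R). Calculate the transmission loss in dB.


87.01 dB


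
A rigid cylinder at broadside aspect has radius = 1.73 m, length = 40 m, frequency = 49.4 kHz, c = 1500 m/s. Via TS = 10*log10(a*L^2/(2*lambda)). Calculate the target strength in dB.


lambda = 1500/49400 = 0.03036 m
TS = 10*log10(1.73*40^2/(2*0.03036)) = 46.59

46.59 dB


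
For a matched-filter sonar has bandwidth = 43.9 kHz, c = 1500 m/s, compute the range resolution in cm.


dR = c/(2*BW) = 1500 / (2 * 43.9e3) = 0.0171 m = 1.71 cm

1.71 cm


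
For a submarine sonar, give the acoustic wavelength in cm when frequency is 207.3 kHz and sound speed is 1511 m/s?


lambda = c/f = 1511 / 207300 = 0.0073 m = 0.73 cm

0.73 cm


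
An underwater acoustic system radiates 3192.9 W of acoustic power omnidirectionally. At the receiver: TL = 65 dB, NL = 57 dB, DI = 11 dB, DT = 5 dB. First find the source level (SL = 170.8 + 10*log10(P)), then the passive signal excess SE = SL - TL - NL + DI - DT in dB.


Step 1: SL = 170.8 + 10*log10(3192.9) = 205.84 dB
Step 2: SE = SL - TL - NL + DI - DT = 205.84 - 65 - 57 + 11 - 5 = 89.84

89.84 dB


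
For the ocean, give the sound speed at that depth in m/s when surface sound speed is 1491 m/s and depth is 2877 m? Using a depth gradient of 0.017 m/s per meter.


c = 1491 + 0.017 * 2877 = 1539.909

1539.909 m/s


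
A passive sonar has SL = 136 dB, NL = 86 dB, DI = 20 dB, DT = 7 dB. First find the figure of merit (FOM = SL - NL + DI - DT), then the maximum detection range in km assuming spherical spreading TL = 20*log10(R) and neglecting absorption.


Step 1: FOM = SL - NL + DI - DT = 136 - 86 + 20 - 7 = 63 dB
Step 2: at max range FOM = TL = 20*log10(R), so R = 10^(63/20) = 1412.54 m = 1.41 km

1.41 km


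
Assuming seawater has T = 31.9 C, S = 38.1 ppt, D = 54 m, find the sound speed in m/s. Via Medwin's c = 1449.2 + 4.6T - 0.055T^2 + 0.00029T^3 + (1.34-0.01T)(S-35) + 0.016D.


c = 1449.2 + 4.6*31.9 - 0.055*31.9^2 + 0.00029*31.9^3 + (1.34 - 0.01*31.9)*(38.1 - 35) + 0.016*54 = 1553.41

1553.41 m/s


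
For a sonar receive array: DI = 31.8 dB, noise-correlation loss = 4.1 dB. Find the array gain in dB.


AG = DI - L_corr = 31.8 - 4.1 = 27.7

27.7 dB


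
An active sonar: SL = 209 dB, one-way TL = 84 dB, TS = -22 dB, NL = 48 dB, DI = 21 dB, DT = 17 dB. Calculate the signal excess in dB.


SE = SL - 2*TL + TS - NL + DI - DT = 209 - 2*84 + (-22) - 48 + 21 - 17 = -25

-25 dB


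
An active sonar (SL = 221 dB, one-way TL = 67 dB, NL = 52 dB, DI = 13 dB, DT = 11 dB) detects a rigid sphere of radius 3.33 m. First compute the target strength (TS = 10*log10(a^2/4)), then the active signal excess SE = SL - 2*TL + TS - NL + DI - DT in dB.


Step 1: TS = 10*log10(3.33^2/4) = 4.43 dB
Step 2: SE = SL - 2*TL + TS - NL + DI - DT = 221 - 2*67 + (4.43) - 52 + 13 - 11 = 41.43

41.43 dB


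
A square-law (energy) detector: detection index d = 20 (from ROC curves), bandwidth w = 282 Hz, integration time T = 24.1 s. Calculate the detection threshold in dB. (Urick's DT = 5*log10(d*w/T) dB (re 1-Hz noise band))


DT = 5*log10(d*w/T) = 5*log10(20 * 282 / 24.1) = 5*log10(234.02) = 11.85

11.85 dB


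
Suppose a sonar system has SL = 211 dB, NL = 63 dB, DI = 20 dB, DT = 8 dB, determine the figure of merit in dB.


FOM = SL - NL + DI - DT = 211 - 63 + 20 - 8 = 160

160 dB


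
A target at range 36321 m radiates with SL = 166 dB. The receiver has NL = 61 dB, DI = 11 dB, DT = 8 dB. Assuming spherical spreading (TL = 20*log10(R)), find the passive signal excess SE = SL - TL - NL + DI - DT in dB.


Step 1: TL = 20*log10(36321) = 91.2 dB
Step 2: SE = 166 - 91.2 - 61 + 11 - 8 = 16.8

16.8 dB


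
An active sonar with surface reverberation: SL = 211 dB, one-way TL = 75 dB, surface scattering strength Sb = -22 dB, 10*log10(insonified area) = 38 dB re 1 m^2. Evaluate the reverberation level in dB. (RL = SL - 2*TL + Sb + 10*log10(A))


RL = SL - 2*TL + Sb + 10*log10(A) = 211 - 2*75 + (-22) + 38 = 77

77 dB


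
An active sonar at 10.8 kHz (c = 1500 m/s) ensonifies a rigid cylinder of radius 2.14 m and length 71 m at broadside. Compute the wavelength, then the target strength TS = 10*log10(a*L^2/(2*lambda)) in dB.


Step 1: lambda = c/f = 1500/10800 = 0.13889 m
Step 2: TS = 10*log10(a*L^2/(2*lambda)) = 10*log10(2.14*71^2/(2*0.13889)) = 45.89

45.89 dB


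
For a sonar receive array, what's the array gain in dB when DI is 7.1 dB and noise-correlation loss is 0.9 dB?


6.2 dB


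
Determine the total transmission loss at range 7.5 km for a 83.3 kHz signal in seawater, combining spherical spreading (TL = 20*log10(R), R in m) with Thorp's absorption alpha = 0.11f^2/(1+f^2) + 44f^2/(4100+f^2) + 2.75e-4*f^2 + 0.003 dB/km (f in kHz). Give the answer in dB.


300.09 dB


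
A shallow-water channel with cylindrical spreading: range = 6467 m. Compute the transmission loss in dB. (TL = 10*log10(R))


38.11 dB


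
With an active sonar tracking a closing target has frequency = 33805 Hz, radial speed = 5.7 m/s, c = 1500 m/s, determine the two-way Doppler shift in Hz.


fd = 2*f*v/c = 2 * 33805 * 5.7 / 1500 = 256.92

256.92 Hz


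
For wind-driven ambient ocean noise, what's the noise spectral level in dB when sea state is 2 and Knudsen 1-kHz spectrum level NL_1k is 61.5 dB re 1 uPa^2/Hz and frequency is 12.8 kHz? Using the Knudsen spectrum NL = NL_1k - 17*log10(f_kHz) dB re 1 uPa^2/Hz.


NL = NL_1k - 17*log10(f_kHz) = 61.5 - 17*log10(12.8) = 61.5 - (18.82) = 42.68

42.68 dB


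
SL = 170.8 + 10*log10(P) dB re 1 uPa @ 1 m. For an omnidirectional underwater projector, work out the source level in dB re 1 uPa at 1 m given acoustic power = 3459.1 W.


SL = 170.8 + 10*log10(3459.1) = 170.8 + 35.39 = 206.19

206.19 dB


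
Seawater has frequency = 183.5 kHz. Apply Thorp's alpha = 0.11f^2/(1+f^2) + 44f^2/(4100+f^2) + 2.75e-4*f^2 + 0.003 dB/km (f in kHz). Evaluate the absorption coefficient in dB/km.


f^2 = 33672.25
alpha = 0.11*33672.25/(1+33672.25) + 44*33672.25/(4100+33672.25) + 2.75e-4*33672.25 + 0.003 = 48.597

48.597 dB/km


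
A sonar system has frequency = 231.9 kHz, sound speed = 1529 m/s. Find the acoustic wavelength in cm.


0.66 cm


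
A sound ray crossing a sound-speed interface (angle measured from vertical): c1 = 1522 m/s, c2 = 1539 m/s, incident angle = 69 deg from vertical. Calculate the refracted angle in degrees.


sin(theta2) = (c2/c1)*sin(theta1) = (1539/1522)*sin(69 deg) = 0.94401
theta2 = arcsin(0.94401) = 70.74

70.74 deg


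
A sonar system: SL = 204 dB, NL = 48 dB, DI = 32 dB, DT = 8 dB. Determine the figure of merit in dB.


FOM = SL - NL + DI - DT = 204 - 48 + 32 - 8 = 180

180 dB


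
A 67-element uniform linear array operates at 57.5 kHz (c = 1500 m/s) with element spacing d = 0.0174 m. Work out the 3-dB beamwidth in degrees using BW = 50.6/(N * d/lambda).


1.13 deg


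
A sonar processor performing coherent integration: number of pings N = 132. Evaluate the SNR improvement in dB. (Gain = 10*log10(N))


Gain = 10*log10(132) = 21.21

21.21 dB


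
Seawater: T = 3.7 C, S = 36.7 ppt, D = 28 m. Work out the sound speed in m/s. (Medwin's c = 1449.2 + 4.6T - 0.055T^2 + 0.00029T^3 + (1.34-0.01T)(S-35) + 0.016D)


1468.14 m/s


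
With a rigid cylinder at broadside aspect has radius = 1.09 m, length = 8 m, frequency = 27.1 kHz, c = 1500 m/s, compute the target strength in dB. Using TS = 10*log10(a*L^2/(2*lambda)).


lambda = 1500/27100 = 0.05535 m
TS = 10*log10(1.09*8^2/(2*0.05535)) = 27.99

27.99 dB


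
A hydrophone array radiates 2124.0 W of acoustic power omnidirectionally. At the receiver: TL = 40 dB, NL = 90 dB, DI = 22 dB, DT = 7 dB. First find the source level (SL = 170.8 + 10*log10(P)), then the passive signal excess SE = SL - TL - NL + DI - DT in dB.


Step 1: SL = 170.8 + 10*log10(2124.0) = 204.07 dB
Step 2: SE = SL - TL - NL + DI - DT = 204.07 - 40 - 90 + 22 - 7 = 89.07

89.07 dB


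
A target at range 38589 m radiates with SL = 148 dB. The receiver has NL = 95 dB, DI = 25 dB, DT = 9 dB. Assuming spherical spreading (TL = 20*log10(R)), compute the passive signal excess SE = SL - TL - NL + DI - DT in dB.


Step 1: TL = 20*log10(38589) = 91.73 dB
Step 2: SE = 148 - 91.73 - 95 + 25 - 9 = -22.73

-22.73 dB


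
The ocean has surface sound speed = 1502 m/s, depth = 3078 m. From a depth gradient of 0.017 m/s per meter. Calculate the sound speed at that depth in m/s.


c = 1502 + 0.017 * 3078 = 1554.326

1554.326 m/s


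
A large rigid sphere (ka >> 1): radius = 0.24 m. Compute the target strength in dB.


TS = 10*log10(0.24^2 / 4) = 10*log10(0.0144) = -18.42

-18.42 dB


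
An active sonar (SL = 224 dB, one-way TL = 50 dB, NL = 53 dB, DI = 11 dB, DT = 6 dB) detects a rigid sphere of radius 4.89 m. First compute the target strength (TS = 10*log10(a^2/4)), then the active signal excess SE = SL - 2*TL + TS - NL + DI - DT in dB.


Step 1: TS = 10*log10(4.89^2/4) = 7.77 dB
Step 2: SE = SL - 2*TL + TS - NL + DI - DT = 224 - 2*50 + (7.77) - 53 + 11 - 6 = 83.77

83.77 dB


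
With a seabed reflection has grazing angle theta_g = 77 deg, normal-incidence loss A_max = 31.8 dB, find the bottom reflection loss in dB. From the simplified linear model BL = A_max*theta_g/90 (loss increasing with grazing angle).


BL = A_max * theta_g / 90 = 31.8 * 77 / 90 = 27.21

27.21 dB


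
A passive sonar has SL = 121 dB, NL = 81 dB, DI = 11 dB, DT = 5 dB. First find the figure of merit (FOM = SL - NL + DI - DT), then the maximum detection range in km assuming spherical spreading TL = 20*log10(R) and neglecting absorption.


Step 1: FOM = SL - NL + DI - DT = 121 - 81 + 11 - 5 = 46 dB
Step 2: at max range FOM = TL = 20*log10(R), so R = 10^(46/20) = 199.53 m = 0.2 km

0.2 km


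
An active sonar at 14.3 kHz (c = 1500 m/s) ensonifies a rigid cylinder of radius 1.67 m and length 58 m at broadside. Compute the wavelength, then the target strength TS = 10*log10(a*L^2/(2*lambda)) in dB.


Step 1: lambda = c/f = 1500/14300 = 0.1049 m
Step 2: TS = 10*log10(a*L^2/(2*lambda)) = 10*log10(1.67*58^2/(2*0.1049)) = 44.28

44.28 dB


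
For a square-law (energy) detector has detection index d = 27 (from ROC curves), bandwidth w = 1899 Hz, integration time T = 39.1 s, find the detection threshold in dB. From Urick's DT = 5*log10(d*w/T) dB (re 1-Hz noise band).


DT = 5*log10(d*w/T) = 5*log10(27 * 1899 / 39.1) = 5*log10(1311.33) = 15.59

15.59 dB


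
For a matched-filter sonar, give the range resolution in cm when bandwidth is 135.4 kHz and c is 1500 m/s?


dR = c/(2*BW) = 1500 / (2 * 135.4e3) = 0.0055 m = 0.55 cm

0.55 cm


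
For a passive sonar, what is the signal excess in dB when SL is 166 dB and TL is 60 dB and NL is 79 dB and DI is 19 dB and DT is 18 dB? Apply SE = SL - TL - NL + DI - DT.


28 dB


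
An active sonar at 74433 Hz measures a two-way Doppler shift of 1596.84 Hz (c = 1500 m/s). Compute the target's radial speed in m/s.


From fd = 2*f*v/c, v = c*fd/(2*f) = 1500 * 1596.84 / (2*74433) = 16.09

16.09 m/s


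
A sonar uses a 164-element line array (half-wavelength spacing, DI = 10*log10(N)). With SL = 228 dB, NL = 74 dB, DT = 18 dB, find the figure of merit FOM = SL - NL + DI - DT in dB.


Step 1: DI = 10*log10(164) = 22.15 dB
Step 2: FOM = SL - NL + DI - DT = 228 - 74 + 22.15 - 18 = 158.15

158.15 dB


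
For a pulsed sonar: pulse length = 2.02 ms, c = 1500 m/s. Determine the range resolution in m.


1.515 m


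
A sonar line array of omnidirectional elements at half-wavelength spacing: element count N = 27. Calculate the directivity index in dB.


DI = 10*log10(27) = 14.31

14.31 dB


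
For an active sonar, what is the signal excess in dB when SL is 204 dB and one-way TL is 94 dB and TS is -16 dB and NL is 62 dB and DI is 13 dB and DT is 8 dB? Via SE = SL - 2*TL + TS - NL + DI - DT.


-57 dB


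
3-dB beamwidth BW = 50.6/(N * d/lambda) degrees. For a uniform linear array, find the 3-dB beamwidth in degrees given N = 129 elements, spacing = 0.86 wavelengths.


BW = 50.6 / (129 * 0.86) = 50.6 / 110.94 = 0.46

0.46 deg


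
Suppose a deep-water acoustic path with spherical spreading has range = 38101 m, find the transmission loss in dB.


TL = 20*log10(38101) = 91.62

91.62 dB


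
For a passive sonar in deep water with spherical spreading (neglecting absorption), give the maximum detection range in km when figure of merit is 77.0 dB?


At max range FOM = TL, so 20*log10(R) = 77.0
R = 10^(77.0/20) = 7079.46 m = 7.08 km

7.08 km


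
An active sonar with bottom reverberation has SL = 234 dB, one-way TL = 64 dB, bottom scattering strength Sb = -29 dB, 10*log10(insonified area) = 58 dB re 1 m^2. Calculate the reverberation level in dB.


RL = SL - 2*TL + Sb + 10*log10(A) = 234 - 2*64 + (-29) + 58 = 135

135 dB


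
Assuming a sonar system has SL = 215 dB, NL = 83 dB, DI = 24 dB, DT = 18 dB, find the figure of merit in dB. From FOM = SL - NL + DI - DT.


FOM = SL - NL + DI - DT = 215 - 83 + 24 - 18 = 138

138 dB


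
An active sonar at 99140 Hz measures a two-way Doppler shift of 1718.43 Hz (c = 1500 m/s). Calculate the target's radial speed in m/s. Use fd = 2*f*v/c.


13.0 m/s


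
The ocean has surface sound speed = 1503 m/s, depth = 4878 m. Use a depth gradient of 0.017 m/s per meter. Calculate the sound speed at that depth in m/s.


c = 1503 + 0.017 * 4878 = 1585.926

1585.926 m/s


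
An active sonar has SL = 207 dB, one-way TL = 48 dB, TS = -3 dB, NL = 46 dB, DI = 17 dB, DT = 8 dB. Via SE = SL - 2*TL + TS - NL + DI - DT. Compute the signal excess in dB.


71 dB


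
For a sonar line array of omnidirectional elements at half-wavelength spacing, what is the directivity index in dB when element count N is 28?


14.47 dB


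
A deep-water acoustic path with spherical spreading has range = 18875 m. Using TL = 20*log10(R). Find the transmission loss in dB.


TL = 20*log10(18875) = 85.52

85.52 dB


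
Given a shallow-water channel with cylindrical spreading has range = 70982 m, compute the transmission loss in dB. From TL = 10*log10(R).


48.51 dB


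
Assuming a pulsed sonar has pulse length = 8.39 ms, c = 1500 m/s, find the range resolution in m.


dR = c*tau/2 = 1500 * 8.39e-3 / 2 = 6.2925

6.2925 m


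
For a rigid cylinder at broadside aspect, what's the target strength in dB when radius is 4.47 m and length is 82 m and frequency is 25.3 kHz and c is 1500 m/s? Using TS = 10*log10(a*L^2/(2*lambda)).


54.04 dB


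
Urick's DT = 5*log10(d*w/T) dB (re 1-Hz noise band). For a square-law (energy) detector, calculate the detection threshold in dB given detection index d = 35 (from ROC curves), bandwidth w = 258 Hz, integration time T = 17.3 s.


DT = 5*log10(d*w/T) = 5*log10(35 * 258 / 17.3) = 5*log10(521.97) = 13.59

13.59 dB


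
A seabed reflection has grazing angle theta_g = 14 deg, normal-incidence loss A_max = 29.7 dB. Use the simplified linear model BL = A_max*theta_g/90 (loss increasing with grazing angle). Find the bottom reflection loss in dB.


4.62 dB


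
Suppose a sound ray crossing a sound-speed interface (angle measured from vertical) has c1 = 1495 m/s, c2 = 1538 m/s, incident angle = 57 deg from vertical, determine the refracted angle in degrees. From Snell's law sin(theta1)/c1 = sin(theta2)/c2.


sin(theta2) = (c2/c1)*sin(theta1) = (1538/1495)*sin(57 deg) = 0.86279
theta2 = arcsin(0.86279) = 59.63

59.63 deg


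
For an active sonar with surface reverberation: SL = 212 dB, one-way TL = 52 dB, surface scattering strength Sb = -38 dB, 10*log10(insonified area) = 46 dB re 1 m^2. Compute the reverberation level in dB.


RL = SL - 2*TL + Sb + 10*log10(A) = 212 - 2*52 + (-38) + 46 = 116

116 dB


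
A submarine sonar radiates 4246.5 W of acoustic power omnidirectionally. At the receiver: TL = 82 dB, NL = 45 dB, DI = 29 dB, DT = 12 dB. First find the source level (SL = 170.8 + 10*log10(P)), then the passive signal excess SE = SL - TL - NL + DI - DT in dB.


Step 1: SL = 170.8 + 10*log10(4246.5) = 207.08 dB
Step 2: SE = SL - TL - NL + DI - DT = 207.08 - 82 - 45 + 29 - 12 = 97.08

97.08 dB


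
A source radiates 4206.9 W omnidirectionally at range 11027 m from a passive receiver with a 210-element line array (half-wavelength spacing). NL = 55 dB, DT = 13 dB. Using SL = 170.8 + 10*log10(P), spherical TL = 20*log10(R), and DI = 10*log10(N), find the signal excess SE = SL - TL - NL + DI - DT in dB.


Step 1: SL = 170.8 + 10*log10(4206.9) = 207.04 dB
Step 2: TL = 20*log10(11027) = 80.85 dB
Step 3: DI = 10*log10(210) = 23.22 dB
Step 4: SE = SL - TL - NL + DI - DT = 207.04 - 80.85 - 55 + 23.22 - 13 = 81.41

81.41 dB


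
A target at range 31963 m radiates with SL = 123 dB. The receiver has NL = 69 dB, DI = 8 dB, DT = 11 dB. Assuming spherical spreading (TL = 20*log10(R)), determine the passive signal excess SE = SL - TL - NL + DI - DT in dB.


Step 1: TL = 20*log10(31963) = 90.09 dB
Step 2: SE = 123 - 90.09 - 69 + 8 - 11 = -39.09

-39.09 dB


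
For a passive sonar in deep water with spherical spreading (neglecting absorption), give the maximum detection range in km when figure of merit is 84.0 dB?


At max range FOM = TL, so 20*log10(R) = 84.0
R = 10^(84.0/20) = 15848.93 m = 15.85 km

15.85 km


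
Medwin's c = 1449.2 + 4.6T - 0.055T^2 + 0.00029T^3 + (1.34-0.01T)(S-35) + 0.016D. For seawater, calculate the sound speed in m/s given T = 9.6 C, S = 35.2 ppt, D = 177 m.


c = 1449.2 + 4.6*9.6 - 0.055*9.6^2 + 0.00029*9.6^3 + (1.34 - 0.01*9.6)*(35.2 - 35) + 0.016*177 = 1491.63

1491.63 m/s


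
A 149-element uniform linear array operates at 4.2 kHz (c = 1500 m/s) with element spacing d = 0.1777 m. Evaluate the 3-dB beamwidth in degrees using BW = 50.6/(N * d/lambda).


Step 1: lambda = 1500/4200 = 0.35714 m
Step 2: d/lambda = 0.1777/0.35714 = 0.4976
Step 3: BW = 50.6/(N * d/lambda) = 50.6/(149 * 0.4976) = 0.68

0.68 deg


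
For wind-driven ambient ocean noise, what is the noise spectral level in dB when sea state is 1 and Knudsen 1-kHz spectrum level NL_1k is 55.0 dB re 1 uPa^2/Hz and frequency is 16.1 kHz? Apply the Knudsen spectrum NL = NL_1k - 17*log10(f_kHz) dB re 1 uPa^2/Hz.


34.48 dB


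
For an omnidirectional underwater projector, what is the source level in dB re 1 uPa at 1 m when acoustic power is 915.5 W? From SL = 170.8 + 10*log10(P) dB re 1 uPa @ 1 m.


SL = 170.8 + 10*log10(915.5) = 170.8 + 29.62 = 200.42

200.42 dB


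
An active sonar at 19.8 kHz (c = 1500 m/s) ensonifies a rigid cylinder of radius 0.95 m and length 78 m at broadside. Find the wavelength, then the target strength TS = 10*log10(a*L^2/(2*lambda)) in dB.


Step 1: lambda = c/f = 1500/19800 = 0.07576 m
Step 2: TS = 10*log10(a*L^2/(2*lambda)) = 10*log10(0.95*78^2/(2*0.07576)) = 45.81

45.81 dB


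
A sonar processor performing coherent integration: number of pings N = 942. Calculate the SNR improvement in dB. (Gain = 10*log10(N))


Gain = 10*log10(942) = 29.74

29.74 dB


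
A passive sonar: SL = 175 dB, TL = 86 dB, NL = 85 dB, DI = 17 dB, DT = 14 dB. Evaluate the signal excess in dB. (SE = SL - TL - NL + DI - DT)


SE = SL - TL - NL + DI - DT = 175 - 86 - 85 + 17 - 14 = 7

7 dB


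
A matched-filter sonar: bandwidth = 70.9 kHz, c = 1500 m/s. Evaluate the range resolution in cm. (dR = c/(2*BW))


1.06 cm


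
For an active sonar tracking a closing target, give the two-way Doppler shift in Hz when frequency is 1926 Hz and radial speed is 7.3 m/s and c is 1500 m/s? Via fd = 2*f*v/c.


18.75 Hz


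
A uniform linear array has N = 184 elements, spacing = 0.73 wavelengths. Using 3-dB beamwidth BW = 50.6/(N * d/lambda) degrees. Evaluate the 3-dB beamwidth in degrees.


BW = 50.6 / (184 * 0.73) = 50.6 / 134.32 = 0.38

0.38 deg


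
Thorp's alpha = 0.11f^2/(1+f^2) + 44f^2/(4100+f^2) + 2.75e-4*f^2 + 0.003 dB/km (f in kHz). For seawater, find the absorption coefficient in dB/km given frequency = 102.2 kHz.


f^2 = 10444.84
alpha = 0.11*10444.84/(1+10444.84) + 44*10444.84/(4100+10444.84) + 2.75e-4*10444.84 + 0.003 = 34.582

34.582 dB/km


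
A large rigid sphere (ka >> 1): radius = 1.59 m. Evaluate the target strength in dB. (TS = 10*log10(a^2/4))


TS = 10*log10(1.59^2 / 4) = 10*log10(0.632025) = -1.99

-1.99 dB


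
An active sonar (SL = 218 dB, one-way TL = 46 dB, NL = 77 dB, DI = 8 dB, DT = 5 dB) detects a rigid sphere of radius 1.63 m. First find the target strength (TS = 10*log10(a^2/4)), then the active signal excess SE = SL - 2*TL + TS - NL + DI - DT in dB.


Step 1: TS = 10*log10(1.63^2/4) = -1.78 dB
Step 2: SE = SL - 2*TL + TS - NL + DI - DT = 218 - 2*46 + (-1.78) - 77 + 8 - 5 = 50.22

50.22 dB


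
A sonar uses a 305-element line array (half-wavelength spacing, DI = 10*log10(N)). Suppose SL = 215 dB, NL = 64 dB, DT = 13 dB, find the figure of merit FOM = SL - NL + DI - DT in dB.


Step 1: DI = 10*log10(305) = 24.84 dB
Step 2: FOM = SL - NL + DI - DT = 215 - 64 + 24.84 - 13 = 162.84

162.84 dB


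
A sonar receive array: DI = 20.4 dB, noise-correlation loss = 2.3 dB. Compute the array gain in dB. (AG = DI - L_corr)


AG = DI - L_corr = 20.4 - 2.3 = 18.1

18.1 dB


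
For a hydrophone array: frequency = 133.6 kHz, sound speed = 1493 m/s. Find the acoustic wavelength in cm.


lambda = c/f = 1493 / 133600 = 0.0112 m = 1.12 cm

1.12 cm


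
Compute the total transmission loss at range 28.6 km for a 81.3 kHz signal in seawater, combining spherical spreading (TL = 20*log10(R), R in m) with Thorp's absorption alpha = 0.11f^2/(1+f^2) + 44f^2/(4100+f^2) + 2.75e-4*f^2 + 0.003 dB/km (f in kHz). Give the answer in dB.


Step 1 (Thorp): alpha = 0.11*6609.69/(1+6609.69) + 44*6609.69/(4100+6609.69) + 2.75e-4*6609.69 + 0.003 = 29.0861 dB/km
Step 2: TL_spread = 20*log10(28600) = 89.13 dB
Step 3: TL_abs = alpha*R = 29.0861 * 28.6 = 831.86 dB
Step 4: TL_total = 89.13 + 831.86 = 920.99

920.99 dB


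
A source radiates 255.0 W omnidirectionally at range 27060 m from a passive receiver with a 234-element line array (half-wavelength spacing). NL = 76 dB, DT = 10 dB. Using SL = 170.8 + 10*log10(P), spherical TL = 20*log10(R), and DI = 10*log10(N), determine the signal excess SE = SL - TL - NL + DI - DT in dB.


43.91 dB


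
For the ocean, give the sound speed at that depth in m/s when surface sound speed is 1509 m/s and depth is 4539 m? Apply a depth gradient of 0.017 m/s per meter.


1586.163 m/s


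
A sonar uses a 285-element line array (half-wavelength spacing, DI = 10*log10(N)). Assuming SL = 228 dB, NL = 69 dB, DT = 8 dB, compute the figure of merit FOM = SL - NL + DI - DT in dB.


Step 1: DI = 10*log10(285) = 24.55 dB
Step 2: FOM = SL - NL + DI - DT = 228 - 69 + 24.55 - 8 = 175.55

175.55 dB


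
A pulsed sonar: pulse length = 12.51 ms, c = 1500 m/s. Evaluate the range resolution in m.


dR = c*tau/2 = 1500 * 12.51e-3 / 2 = 9.3825

9.3825 m


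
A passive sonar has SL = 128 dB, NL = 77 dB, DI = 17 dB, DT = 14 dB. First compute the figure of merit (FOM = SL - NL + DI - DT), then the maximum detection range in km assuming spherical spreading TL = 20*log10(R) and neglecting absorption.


Step 1: FOM = SL - NL + DI - DT = 128 - 77 + 17 - 14 = 54 dB
Step 2: at max range FOM = TL = 20*log10(R), so R = 10^(54/20) = 501.19 m = 0.5 km

0.5 km


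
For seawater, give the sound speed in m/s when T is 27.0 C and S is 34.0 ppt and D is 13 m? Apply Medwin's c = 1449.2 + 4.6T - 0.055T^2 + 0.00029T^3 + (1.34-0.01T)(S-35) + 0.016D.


c = 1449.2 + 4.6*27.0 - 0.055*27.0^2 + 0.00029*27.0^3 + (1.34 - 0.01*27.0)*(34.0 - 35) + 0.016*13 = 1538.15

1538.15 m/s


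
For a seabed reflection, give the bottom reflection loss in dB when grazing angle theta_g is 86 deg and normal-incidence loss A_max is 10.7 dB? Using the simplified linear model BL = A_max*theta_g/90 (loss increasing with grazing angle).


BL = A_max * theta_g / 90 = 10.7 * 86 / 90 = 10.22

10.22 dB


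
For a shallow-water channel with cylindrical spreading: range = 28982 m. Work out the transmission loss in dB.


44.62 dB


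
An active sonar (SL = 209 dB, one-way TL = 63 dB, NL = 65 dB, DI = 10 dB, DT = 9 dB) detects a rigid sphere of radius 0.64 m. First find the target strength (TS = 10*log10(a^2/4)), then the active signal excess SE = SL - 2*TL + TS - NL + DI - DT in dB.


Step 1: TS = 10*log10(0.64^2/4) = -9.9 dB
Step 2: SE = SL - 2*TL + TS - NL + DI - DT = 209 - 2*63 + (-9.9) - 65 + 10 - 9 = 9.1

9.1 dB


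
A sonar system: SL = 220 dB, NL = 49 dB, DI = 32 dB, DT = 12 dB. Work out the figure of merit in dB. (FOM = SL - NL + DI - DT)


FOM = SL - NL + DI - DT = 220 - 49 + 32 - 12 = 191

191 dB


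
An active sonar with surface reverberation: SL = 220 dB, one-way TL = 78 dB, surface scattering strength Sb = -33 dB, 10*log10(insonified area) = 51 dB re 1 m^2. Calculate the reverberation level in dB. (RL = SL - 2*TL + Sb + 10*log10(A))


RL = SL - 2*TL + Sb + 10*log10(A) = 220 - 2*78 + (-33) + 51 = 82

82 dB


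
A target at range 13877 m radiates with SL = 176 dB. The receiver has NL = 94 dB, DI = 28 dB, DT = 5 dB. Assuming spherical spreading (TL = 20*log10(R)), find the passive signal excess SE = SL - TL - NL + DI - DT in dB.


22.15 dB


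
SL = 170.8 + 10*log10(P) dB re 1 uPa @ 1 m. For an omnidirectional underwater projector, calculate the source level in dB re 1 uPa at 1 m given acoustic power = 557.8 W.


198.26 dB


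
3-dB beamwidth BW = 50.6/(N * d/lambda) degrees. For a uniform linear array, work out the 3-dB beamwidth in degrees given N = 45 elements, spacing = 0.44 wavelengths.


BW = 50.6 / (45 * 0.44) = 50.6 / 19.8 = 2.56

2.56 deg


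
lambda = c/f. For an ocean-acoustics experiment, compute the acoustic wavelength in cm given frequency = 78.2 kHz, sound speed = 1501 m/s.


lambda = c/f = 1501 / 78200 = 0.0192 m = 1.92 cm

1.92 cm


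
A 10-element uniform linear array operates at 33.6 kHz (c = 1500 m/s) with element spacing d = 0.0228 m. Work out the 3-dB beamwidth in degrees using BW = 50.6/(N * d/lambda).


Step 1: lambda = 1500/33600 = 0.04464 m
Step 2: d/lambda = 0.0228/0.04464 = 0.5108
Step 3: BW = 50.6/(N * d/lambda) = 50.6/(10 * 0.5108) = 9.91

9.91 deg


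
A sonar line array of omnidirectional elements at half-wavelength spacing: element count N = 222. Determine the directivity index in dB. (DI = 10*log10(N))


DI = 10*log10(222) = 23.46

23.46 dB


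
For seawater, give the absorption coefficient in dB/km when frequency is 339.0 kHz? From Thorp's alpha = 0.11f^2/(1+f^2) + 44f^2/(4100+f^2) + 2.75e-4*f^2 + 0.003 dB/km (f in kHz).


f^2 = 114921.0
alpha = 0.11*114921.0/(1+114921.0) + 44*114921.0/(4100+114921.0) + 2.75e-4*114921.0 + 0.003 = 74.201

74.201 dB/km


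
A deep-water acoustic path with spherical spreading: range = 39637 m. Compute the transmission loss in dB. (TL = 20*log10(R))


TL = 20*log10(39637) = 91.96

91.96 dB


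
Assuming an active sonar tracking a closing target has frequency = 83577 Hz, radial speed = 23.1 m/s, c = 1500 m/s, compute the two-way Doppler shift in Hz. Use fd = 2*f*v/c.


2574.17 Hz


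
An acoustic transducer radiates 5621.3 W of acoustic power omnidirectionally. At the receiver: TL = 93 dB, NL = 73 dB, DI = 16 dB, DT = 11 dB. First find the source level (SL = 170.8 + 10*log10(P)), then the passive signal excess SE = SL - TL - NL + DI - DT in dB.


Step 1: SL = 170.8 + 10*log10(5621.3) = 208.3 dB
Step 2: SE = SL - TL - NL + DI - DT = 208.3 - 93 - 73 + 16 - 11 = 47.3

47.3 dB


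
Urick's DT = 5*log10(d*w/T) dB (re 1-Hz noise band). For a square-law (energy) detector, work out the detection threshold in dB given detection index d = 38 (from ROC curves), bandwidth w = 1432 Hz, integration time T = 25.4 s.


16.65 dB


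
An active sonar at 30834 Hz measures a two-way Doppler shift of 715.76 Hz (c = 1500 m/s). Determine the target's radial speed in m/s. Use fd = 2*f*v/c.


From fd = 2*f*v/c, v = c*fd/(2*f) = 1500 * 715.76 / (2*30834) = 17.41

17.41 m/s


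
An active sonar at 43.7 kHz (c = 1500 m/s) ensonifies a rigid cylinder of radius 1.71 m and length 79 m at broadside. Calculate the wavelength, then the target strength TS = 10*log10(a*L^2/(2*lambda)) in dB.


Step 1: lambda = c/f = 1500/43700 = 0.03432 m
Step 2: TS = 10*log10(a*L^2/(2*lambda)) = 10*log10(1.71*79^2/(2*0.03432)) = 51.92

51.92 dB


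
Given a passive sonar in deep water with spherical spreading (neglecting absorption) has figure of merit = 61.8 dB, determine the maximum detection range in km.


At max range FOM = TL, so 20*log10(R) = 61.8
R = 10^(61.8/20) = 1230.27 m = 1.23 km

1.23 km


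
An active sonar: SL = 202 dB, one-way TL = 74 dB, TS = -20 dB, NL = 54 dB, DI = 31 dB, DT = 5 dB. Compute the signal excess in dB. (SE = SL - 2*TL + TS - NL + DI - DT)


SE = SL - 2*TL + TS - NL + DI - DT = 202 - 2*74 + (-20) - 54 + 31 - 5 = 6

6 dB


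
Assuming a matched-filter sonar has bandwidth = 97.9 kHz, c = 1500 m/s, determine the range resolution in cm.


dR = c/(2*BW) = 1500 / (2 * 97.9e3) = 0.0077 m = 0.77 cm

0.77 cm


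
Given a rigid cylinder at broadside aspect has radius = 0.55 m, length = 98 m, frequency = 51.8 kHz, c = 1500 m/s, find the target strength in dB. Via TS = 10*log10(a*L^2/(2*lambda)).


lambda = 1500/51800 = 0.02896 m
TS = 10*log10(0.55*98^2/(2*0.02896)) = 49.6

49.6 dB


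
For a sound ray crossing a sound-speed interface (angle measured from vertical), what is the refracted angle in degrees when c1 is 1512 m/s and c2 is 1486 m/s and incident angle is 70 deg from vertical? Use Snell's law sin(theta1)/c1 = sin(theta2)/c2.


sin(theta2) = (c2/c1)*sin(theta1) = (1486/1512)*sin(70 deg) = 0.92353
theta2 = arcsin(0.92353) = 67.45

67.45 deg


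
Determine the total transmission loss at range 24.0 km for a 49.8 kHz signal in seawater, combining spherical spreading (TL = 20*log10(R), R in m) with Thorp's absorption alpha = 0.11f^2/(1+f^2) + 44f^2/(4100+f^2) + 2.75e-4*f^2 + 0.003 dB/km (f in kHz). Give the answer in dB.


504.69 dB


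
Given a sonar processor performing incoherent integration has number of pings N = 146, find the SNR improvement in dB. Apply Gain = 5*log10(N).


10.82 dB


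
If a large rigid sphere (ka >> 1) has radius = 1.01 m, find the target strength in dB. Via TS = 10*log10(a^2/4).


TS = 10*log10(1.01^2 / 4) = 10*log10(0.255025) = -5.93

-5.93 dB


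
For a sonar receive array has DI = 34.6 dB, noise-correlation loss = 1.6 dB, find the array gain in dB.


AG = DI - L_corr = 34.6 - 1.6 = 33.0

33.0 dB


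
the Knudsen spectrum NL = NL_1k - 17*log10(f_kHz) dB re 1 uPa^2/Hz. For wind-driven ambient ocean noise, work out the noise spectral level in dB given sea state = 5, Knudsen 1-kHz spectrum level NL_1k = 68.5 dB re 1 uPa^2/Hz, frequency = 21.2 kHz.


NL = NL_1k - 17*log10(f_kHz) = 68.5 - 17*log10(21.2) = 68.5 - (22.55) = 45.95

45.95 dB


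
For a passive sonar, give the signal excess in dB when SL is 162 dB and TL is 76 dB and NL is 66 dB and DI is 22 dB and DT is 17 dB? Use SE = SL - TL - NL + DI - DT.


SE = SL - TL - NL + DI - DT = 162 - 76 - 66 + 22 - 17 = 25

25 dB


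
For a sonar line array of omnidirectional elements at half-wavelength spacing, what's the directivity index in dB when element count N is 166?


22.2 dB


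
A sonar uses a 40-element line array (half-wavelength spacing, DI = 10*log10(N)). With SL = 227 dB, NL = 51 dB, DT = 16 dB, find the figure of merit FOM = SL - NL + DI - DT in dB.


Step 1: DI = 10*log10(40) = 16.02 dB
Step 2: FOM = SL - NL + DI - DT = 227 - 51 + 16.02 - 16 = 176.02

176.02 dB


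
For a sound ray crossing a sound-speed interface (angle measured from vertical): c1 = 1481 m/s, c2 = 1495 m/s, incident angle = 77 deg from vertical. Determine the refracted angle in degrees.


sin(theta2) = (c2/c1)*sin(theta1) = (1495/1481)*sin(77 deg) = 0.98358
theta2 = arcsin(0.98358) = 79.6

79.6 deg


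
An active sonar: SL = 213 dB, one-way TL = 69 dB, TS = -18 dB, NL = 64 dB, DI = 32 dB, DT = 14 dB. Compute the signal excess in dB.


SE = SL - 2*TL + TS - NL + DI - DT = 213 - 2*69 + (-18) - 64 + 32 - 14 = 11

11 dB


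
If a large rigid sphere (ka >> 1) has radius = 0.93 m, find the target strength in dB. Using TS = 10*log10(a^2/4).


TS = 10*log10(0.93^2 / 4) = 10*log10(0.216225) = -6.65

-6.65 dB


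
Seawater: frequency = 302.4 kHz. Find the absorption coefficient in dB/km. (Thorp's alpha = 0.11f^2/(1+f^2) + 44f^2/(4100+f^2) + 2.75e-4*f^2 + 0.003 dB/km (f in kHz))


67.372 dB/km


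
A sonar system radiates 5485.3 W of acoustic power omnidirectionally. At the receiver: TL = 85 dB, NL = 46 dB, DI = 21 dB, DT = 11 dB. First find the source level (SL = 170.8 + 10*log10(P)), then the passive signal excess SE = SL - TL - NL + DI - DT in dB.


Step 1: SL = 170.8 + 10*log10(5485.3) = 208.19 dB
Step 2: SE = SL - TL - NL + DI - DT = 208.19 - 85 - 46 + 21 - 11 = 87.19

87.19 dB


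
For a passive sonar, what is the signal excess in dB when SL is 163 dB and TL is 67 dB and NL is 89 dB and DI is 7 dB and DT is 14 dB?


SE = SL - TL - NL + DI - DT = 163 - 67 - 89 + 7 - 14 = 0

0 dB


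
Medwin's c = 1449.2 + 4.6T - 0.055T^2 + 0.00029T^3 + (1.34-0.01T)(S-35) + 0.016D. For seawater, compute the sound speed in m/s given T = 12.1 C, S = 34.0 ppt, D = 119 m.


c = 1449.2 + 4.6*12.1 - 0.055*12.1^2 + 0.00029*12.1^3 + (1.34 - 0.01*12.1)*(34.0 - 35) + 0.016*119 = 1498.01

1498.01 m/s


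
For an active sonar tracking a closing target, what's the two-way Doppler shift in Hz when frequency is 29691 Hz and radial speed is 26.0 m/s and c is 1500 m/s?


fd = 2*f*v/c = 2 * 29691 * 26.0 / 1500 = 1029.29

1029.29 Hz
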